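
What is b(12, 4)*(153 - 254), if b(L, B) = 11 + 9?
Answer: -2020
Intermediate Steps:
b(L, B) = 20
b(12, 4)*(153 - 254) = 20*(153 - 254) = 20*(-101) = -2020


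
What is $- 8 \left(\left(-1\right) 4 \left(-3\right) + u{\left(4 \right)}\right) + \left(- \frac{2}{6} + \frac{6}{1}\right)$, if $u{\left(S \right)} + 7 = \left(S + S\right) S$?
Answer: $- \frac{871}{3} \approx -290.33$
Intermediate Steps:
$u{\left(S \right)} = -7 + 2 S^{2}$ ($u{\left(S \right)} = -7 + \left(S + S\right) S = -7 + 2 S S = -7 + 2 S^{2}$)
$- 8 \left(\left(-1\right) 4 \left(-3\right) + u{\left(4 \right)}\right) + \left(- \frac{2}{6} + \frac{6}{1}\right) = - 8 \left(\left(-1\right) 4 \left(-3\right) - \left(7 - 2 \cdot 4^{2}\right)\right) + \left(- \frac{2}{6} + \frac{6}{1}\right) = - 8 \left(\left(-4\right) \left(-3\right) + \left(-7 + 2 \cdot 16\right)\right) + \left(\left(-2\right) \frac{1}{6} + 6 \cdot 1\right) = - 8 \left(12 + \left(-7 + 32\right)\right) + \left(- \frac{1}{3} + 6\right) = - 8 \left(12 + 25\right) + \frac{17}{3} = \left(-8\right) 37 + \frac{17}{3} = -296 + \frac{17}{3} = - \frac{871}{3}$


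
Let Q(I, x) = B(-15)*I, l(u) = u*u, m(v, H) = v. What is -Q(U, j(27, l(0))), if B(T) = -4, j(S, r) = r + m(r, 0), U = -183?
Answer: -732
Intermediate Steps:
l(u) = u²
j(S, r) = 2*r (j(S, r) = r + r = 2*r)
Q(I, x) = -4*I
-Q(U, j(27, l(0))) = -(-4)*(-183) = -1*732 = -732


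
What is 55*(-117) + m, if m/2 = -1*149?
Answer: -6733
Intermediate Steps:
m = -298 (m = 2*(-1*149) = 2*(-149) = -298)
55*(-117) + m = 55*(-117) - 298 = -6435 - 298 = -6733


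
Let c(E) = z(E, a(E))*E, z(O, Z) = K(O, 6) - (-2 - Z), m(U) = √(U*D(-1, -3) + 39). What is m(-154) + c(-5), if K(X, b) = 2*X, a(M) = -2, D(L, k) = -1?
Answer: 50 + √193 ≈ 63.892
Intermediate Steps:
m(U) = √(39 - U) (m(U) = √(U*(-1) + 39) = √(-U + 39) = √(39 - U))
z(O, Z) = 2 + Z + 2*O (z(O, Z) = 2*O - (-2 - Z) = 2*O + (2 + Z) = 2 + Z + 2*O)
c(E) = 2*E² (c(E) = (2 - 2 + 2*E)*E = (2*E)*E = 2*E²)
m(-154) + c(-5) = √(39 - 1*(-154)) + 2*(-5)² = √(39 + 154) + 2*25 = √193 + 50 = 50 + √193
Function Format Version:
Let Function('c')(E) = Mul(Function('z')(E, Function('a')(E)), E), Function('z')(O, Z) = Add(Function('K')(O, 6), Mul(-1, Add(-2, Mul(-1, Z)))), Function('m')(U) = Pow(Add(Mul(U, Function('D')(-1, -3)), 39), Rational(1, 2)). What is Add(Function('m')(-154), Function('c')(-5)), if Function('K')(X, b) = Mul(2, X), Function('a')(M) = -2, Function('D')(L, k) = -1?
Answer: Add(50, Pow(193, Rational(1, 2))) ≈ 63.892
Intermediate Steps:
Function('m')(U) = Pow(Add(39, Mul(-1, U)), Rational(1, 2)) (Function('m')(U) = Pow(Add(Mul(U, -1), 39), Rational(1, 2)) = Pow(Add(Mul(-1, U), 39), Rational(1, 2)) = Pow(Add(39, Mul(-1, U)), Rational(1, 2)))
Function('z')(O, Z) = Add(2, Z, Mul(2, O)) (Function('z')(O, Z) = Add(Mul(2, O), Mul(-1, Add(-2, Mul(-1, Z)))) = Add(Mul(2, O), Add(2, Z)) = Add(2, Z, Mul(2, O)))
Function('c')(E) = Mul(2, Pow(E, 2)) (Function('c')(E) = Mul(Add(2, -2, Mul(2, E)), E) = Mul(Mul(2, E), E) = Mul(2, Pow(E, 2)))
Add(Function('m')(-154), Function('c')(-5)) = Add(Pow(Add(39, Mul(-1, -154)), Rational(1, 2)), Mul(2, Pow(-5, 2))) = Add(Pow(Add(39, 154), Rational(1, 2)), Mul(2, 25)) = Add(Pow(193, Rational(1, 2)), 50) = Add(50, Pow(193, Rational(1, 2)))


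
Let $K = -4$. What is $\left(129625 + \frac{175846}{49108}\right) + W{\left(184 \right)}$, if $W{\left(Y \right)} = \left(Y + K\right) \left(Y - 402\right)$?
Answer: $\frac{2219401213}{24554} \approx 90389.0$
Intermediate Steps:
$W{\left(Y \right)} = \left(-402 + Y\right) \left(-4 + Y\right)$ ($W{\left(Y \right)} = \left(Y - 4\right) \left(Y - 402\right) = \left(-4 + Y\right) \left(-402 + Y\right) = \left(-402 + Y\right) \left(-4 + Y\right)$)
$\left(129625 + \frac{175846}{49108}\right) + W{\left(184 \right)} = \left(129625 + \frac{175846}{49108}\right) + \left(1608 + 184^{2} - 74704\right) = \left(129625 + 175846 \cdot \frac{1}{49108}\right) + \left(1608 + 33856 - 74704\right) = \left(129625 + \frac{87923}{24554}\right) - 39240 = \frac{3182900173}{24554} - 39240 = \frac{2219401213}{24554}$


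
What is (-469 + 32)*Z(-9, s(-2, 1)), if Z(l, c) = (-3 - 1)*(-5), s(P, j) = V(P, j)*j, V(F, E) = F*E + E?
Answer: -8740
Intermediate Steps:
V(F, E) = E + E*F (V(F, E) = E*F + E = E + E*F)
s(P, j) = j²*(1 + P) (s(P, j) = (j*(1 + P))*j = j²*(1 + P))
Z(l, c) = 20 (Z(l, c) = -4*(-5) = 20)
(-469 + 32)*Z(-9, s(-2, 1)) = (-469 + 32)*20 = -437*20 = -8740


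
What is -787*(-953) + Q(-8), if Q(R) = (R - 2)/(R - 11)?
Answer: 14250219/19 ≈ 7.5001e+5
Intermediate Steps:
Q(R) = (-2 + R)/(-11 + R)
-787*(-953) + Q(-8) = -787*(-953) + (-2 - 8)/(-11 - 8) = 750011 - 10/(-19) = 750011 - 1/19*(-10) = 750011 + 10/19 = 14250219/19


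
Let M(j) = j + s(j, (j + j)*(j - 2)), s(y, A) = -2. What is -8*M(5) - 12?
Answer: -36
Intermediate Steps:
M(j) = -2 + j (M(j) = j - 2 = -2 + j)
-8*M(5) - 12 = -8*(-2 + 5) - 12 = -8*3 - 12 = -24 - 12 = -36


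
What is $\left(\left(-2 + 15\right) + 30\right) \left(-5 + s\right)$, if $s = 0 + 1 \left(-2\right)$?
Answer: $-301$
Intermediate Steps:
$s = -2$ ($s = 0 - 2 = -2$)
$\left(\left(-2 + 15\right) + 30\right) \left(-5 + s\right) = \left(\left(-2 + 15\right) + 30\right) \left(-5 - 2\right) = \left(13 + 30\right) \left(-7\right) = 43 \left(-7\right) = -301$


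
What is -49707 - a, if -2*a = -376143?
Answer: -475557/2 ≈ -2.3778e+5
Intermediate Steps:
a = 376143/2 (a = -1/2*(-376143) = 376143/2 ≈ 1.8807e+5)
-49707 - a = -49707 - 1*376143/2 = -49707 - 376143/2 = -475557/2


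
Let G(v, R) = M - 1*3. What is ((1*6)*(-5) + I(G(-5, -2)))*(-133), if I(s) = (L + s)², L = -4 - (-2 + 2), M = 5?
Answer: 3458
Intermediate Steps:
G(v, R) = 2 (G(v, R) = 5 - 1*3 = 5 - 3 = 2)
L = -4 (L = -4 - 1*0 = -4 + 0 = -4)
I(s) = (-4 + s)²
((1*6)*(-5) + I(G(-5, -2)))*(-133) = ((1*6)*(-5) + (-4 + 2)²)*(-133) = (6*(-5) + (-2)²)*(-133) = (-30 + 4)*(-133) = -26*(-133) = 3458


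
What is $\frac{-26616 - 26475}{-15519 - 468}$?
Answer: $\frac{17697}{5329} \approx 3.3209$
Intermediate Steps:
$\frac{-26616 - 26475}{-15519 - 468} = - \frac{53091}{-15987} = \left(-53091\right) \left(- \frac{1}{15987}\right) = \frac{17697}{5329}$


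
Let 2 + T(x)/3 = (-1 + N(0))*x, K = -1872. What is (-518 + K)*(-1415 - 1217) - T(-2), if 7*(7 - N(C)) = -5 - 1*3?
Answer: 44033702/7 ≈ 6.2905e+6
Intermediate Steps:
N(C) = 57/7 (N(C) = 7 - (-5 - 1*3)/7 = 7 - (-5 - 3)/7 = 7 - 1/7*(-8) = 7 + 8/7 = 57/7)
T(x) = -6 + 150*x/7 (T(x) = -6 + 3*((-1 + 57/7)*x) = -6 + 3*(50*x/7) = -6 + 150*x/7)
(-518 + K)*(-1415 - 1217) - T(-2) = (-518 - 1872)*(-1415 - 1217) - (-6 + (150/7)*(-2)) = -2390*(-2632) - (-6 - 300/7) = 6290480 - 1*(-342/7) = 6290480 + 342/7 = 44033702/7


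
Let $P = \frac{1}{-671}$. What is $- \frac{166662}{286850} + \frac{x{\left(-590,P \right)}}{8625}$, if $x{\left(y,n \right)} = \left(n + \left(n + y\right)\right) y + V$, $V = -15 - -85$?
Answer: $\frac{264201175081}{6640434075} \approx 39.787$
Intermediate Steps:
$V = 70$ ($V = -15 + 85 = 70$)
$P = - \frac{1}{671} \approx -0.0014903$
$x{\left(y,n \right)} = 70 + y \left(y + 2 n\right)$ ($x{\left(y,n \right)} = \left(n + \left(n + y\right)\right) y + 70 = \left(y + 2 n\right) y + 70 = y \left(y + 2 n\right) + 70 = 70 + y \left(y + 2 n\right)$)
$- \frac{166662}{286850} + \frac{x{\left(-590,P \right)}}{8625} = - \frac{166662}{286850} + \frac{70 + \left(-590\right)^{2} + 2 \left(- \frac{1}{671}\right) \left(-590\right)}{8625} = \left(-166662\right) \frac{1}{286850} + \left(70 + 348100 + \frac{1180}{671}\right) \frac{1}{8625} = - \frac{83331}{143425} + \frac{233623250}{671} \cdot \frac{1}{8625} = - \frac{83331}{143425} + \frac{1868986}{46299} = \frac{264201175081}{6640434075}$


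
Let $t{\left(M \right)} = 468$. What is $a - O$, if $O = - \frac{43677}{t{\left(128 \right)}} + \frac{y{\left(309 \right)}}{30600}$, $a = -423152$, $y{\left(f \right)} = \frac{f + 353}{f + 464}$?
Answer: $- \frac{32522572036139}{76874850} \approx -4.2306 \cdot 10^{5}$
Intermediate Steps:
$y{\left(f \right)} = \frac{353 + f}{464 + f}$
$O = - \frac{7174491061}{76874850}$ ($O = - \frac{43677}{468} + \frac{\frac{1}{464 + 309} \left(353 + 309\right)}{30600} = \left(-43677\right) \frac{1}{468} + \frac{1}{773} \cdot 662 \cdot \frac{1}{30600} = - \frac{4853}{52} + \frac{1}{773} \cdot 662 \cdot \frac{1}{30600} = - \frac{4853}{52} + \frac{662}{773} \cdot \frac{1}{30600} = - \frac{4853}{52} + \frac{331}{11826900} = - \frac{7174491061}{76874850} \approx -93.327$)
$a - O = -423152 - - \frac{7174491061}{76874850} = -423152 + \frac{7174491061}{76874850} = - \frac{32522572036139}{76874850}$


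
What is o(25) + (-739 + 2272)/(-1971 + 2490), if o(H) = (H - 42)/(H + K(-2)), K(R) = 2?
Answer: 10856/4671 ≈ 2.3241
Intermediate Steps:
o(H) = (-42 + H)/(2 + H) (o(H) = (H - 42)/(H + 2) = (-42 + H)/(2 + H))
o(25) + (-739 + 2272)/(-1971 + 2490) = (-42 + 25)/(2 + 25) + (-739 + 2272)/(-1971 + 2490) = -17/27 + 1533/519 = (1/27)*(-17) + 1533*(1/519) = -17/27 + 511/173 = 10856/4671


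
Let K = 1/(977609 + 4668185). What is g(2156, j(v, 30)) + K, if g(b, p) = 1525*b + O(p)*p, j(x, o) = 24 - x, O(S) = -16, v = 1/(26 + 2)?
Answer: 18560641333873/5645794 ≈ 3.2875e+6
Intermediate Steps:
v = 1/28 ≈ 0.035714
K = 1/5645794 ≈ 1.7712e-7
g(b, p) = -16*p + 1525*b (g(b, p) = 1525*b - 16*p = -16*p + 1525*b)
g(2156, j(v, 30)) + K = (-16*(24 - 1*1/28) + 1525*2156) + 1/5645794 = (-16*(24 - 1/28) + 3287900) + 1/5645794 = (-16*671/28 + 3287900) + 1/5645794 = (-2684/7 + 3287900) + 1/5645794 = 23012616/7 + 1/5645794 = 18560641333873/5645794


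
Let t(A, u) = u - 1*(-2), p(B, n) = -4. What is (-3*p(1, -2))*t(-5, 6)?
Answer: 96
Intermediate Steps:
t(A, u) = 2 + u (t(A, u) = u + 2 = 2 + u)
(-3*p(1, -2))*t(-5, 6) = (-3*(-4))*(2 + 6) = 12*8 = 96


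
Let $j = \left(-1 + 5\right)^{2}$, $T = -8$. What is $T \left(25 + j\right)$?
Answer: $-328$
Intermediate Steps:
$j = 16$ ($j = 4^{2} = 16$)
$T \left(25 + j\right) = - 8 \left(25 + 16\right) = \left(-8\right) 41 = -328$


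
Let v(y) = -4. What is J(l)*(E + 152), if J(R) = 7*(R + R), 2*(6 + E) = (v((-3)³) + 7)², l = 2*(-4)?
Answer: -16856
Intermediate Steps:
l = -8
E = -3/2 (E = -6 + (-4 + 7)²/2 = -6 + (½)*3² = -6 + (½)*9 = -6 + 9/2 = -3/2 ≈ -1.5000)
J(R) = 14*R (J(R) = 7*(2*R) = 14*R)
J(l)*(E + 152) = (14*(-8))*(-3/2 + 152) = -112*301/2 = -16856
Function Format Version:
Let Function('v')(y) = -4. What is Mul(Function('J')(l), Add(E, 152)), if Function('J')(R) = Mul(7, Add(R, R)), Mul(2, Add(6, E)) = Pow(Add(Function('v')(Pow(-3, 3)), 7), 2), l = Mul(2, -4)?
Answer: -16856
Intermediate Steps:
l = -8
E = Rational(-3, 2) (E = Add(-6, Mul(Rational(1, 2), Pow(Add(-4, 7), 2))) = Add(-6, Mul(Rational(1, 2), Pow(3, 2))) = Add(-6, Mul(Rational(1, 2), 9)) = Add(-6, Rational(9, 2)) = Rational(-3, 2) ≈ -1.5000)
Function('J')(R) = Mul(14, R) (Function('J')(R) = Mul(7, Mul(2, R)) = Mul(14, R))
Mul(Function('J')(l), Add(E, 152)) = Mul(Mul(14, -8), Add(Rational(-3, 2), 152)) = Mul(-112, Rational(301, 2)) = -16856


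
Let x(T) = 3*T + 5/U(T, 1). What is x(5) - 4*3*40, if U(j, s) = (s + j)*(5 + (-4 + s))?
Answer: -5575/12 ≈ -464.58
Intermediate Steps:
U(j, s) = (1 + s)*(j + s) (U(j, s) = (j + s)*(1 + s) = (1 + s)*(j + s))
x(T) = 3*T + 5/(2 + 2*T) (x(T) = 3*T + 5/(T + 1 + 1**2 + T*1) = 3*T + 5/(T + 1 + 1 + T) = 3*T + 5/(2 + 2*T))
x(5) - 4*3*40 = (5 + 6*5*(1 + 5))/(2*(1 + 5)) - 4*3*40 = (1/2)*(5 + 6*5*6)/6 - 12*40 = (1/2)*(1/6)*(5 + 180) - 480 = (1/2)*(1/6)*185 - 480 = 185/12 - 480 = -5575/12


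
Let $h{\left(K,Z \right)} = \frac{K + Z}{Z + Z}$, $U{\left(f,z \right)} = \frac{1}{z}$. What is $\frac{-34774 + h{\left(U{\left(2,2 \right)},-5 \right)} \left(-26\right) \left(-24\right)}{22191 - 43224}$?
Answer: $\frac{172466}{105165} \approx 1.64$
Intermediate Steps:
$h{\left(K,Z \right)} = \frac{K + Z}{2 Z}$
$\frac{-34774 + h{\left(U{\left(2,2 \right)},-5 \right)} \left(-26\right) \left(-24\right)}{22191 - 43224} = \frac{-34774 + \frac{\frac{1}{2} - 5}{2 \left(-5\right)} \left(-26\right) \left(-24\right)}{22191 - 43224} = \frac{-34774 + \frac{1}{2} \left(- \frac{1}{5}\right) \left(\frac{1}{2} - 5\right) \left(-26\right) \left(-24\right)}{-21033} = \left(-34774 + \frac{1}{2} \left(- \frac{1}{5}\right) \left(- \frac{9}{2}\right) \left(-26\right) \left(-24\right)\right) \left(- \frac{1}{21033}\right) = \left(-34774 + \frac{9}{20} \left(-26\right) \left(-24\right)\right) \left(- \frac{1}{21033}\right) = \left(-34774 - - \frac{1404}{5}\right) \left(- \frac{1}{21033}\right) = \left(-34774 + \frac{1404}{5}\right) \left(- \frac{1}{21033}\right) = \left(- \frac{172466}{5}\right) \left(- \frac{1}{21033}\right) = \frac{172466}{105165}$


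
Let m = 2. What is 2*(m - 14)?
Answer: -24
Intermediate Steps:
2*(m - 14) = 2*(2 - 14) = 2*(-12) = -24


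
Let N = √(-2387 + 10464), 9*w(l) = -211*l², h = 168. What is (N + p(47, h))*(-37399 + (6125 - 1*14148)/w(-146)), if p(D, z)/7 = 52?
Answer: -15306974639047/1124419 - 168208512517*√8077/4497676 ≈ -1.6974e+7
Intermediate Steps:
p(D, z) = 364 (p(D, z) = 7*52 = 364)
w(l) = -211*l²/9 (w(l) = (-211*l²)/9 = -211*l²/9)
N = √8077 ≈ 89.872
(N + p(47, h))*(-37399 + (6125 - 1*14148)/w(-146)) = (√8077 + 364)*(-37399 + (6125 - 1*14148)/((-211/9*(-146)²))) = (364 + √8077)*(-37399 + (6125 - 14148)/((-211/9*21316))) = (364 + √8077)*(-37399 - 8023/(-4497676/9)) = (364 + √8077)*(-37399 - 8023*(-9/4497676)) = (364 + √8077)*(-37399 + 72207/4497676) = (364 + √8077)*(-168208512517/4497676) = -15306974639047/1124419 - 168208512517*√8077/4497676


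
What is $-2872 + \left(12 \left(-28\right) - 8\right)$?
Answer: $-3216$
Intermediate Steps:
$-2872 + \left(12 \left(-28\right) - 8\right) = -2872 - 344 = -3216$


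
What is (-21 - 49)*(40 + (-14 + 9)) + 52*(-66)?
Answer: -5882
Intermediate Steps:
(-21 - 49)*(40 + (-14 + 9)) + 52*(-66) = -70*(40 - 5) - 3432 = -70*35 - 3432 = -2450 - 3432 = -5882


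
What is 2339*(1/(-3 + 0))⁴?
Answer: 2339/81 ≈ 28.877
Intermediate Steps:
2339*(1/(-3 + 0))⁴ = 2339*(1/(-3))⁴ = 2339*(-⅓)⁴ = 2339*(1/81) = 2339/81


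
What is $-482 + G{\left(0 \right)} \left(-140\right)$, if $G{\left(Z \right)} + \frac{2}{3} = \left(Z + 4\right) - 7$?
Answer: $\frac{94}{3} \approx 31.333$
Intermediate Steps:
$G{\left(Z \right)} = - \frac{11}{3} + Z$ ($G{\left(Z \right)} = - \frac{2}{3} + \left(\left(Z + 4\right) - 7\right) = - \frac{2}{3} + \left(\left(4 + Z\right) - 7\right) = - \frac{2}{3} + \left(-3 + Z\right) = - \frac{11}{3} + Z$)
$-482 + G{\left(0 \right)} \left(-140\right) = -482 + \left(- \frac{11}{3} + 0\right) \left(-140\right) = -482 - - \frac{1540}{3} = -482 + \frac{1540}{3} = \frac{94}{3}$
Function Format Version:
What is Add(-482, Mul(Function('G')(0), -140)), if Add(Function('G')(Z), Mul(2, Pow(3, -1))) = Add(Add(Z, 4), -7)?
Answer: Rational(94, 3) ≈ 31.333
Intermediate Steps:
Function('G')(Z) = Add(Rational(-11, 3), Z) (Function('G')(Z) = Add(Rational(-2, 3), Add(Add(Z, 4), -7)) = Add(Rational(-2, 3), Add(Add(4, Z), -7)) = Add(Rational(-2, 3), Add(-3, Z)) = Add(Rational(-11, 3), Z))
Add(-482, Mul(Function('G')(0), -140)) = Add(-482, Mul(Add(Rational(-11, 3), 0), -140)) = Add(-482, Mul(Rational(-11, 3), -140)) = Add(-482, Rational(1540, 3)) = Rational(94, 3)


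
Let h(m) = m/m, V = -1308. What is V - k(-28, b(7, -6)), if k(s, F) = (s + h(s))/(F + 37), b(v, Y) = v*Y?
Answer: -6567/5 ≈ -1313.4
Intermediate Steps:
h(m) = 1
b(v, Y) = Y*v
k(s, F) = (1 + s)/(37 + F) (k(s, F) = (s + 1)/(F + 37) = (1 + s)/(37 + F))
V - k(-28, b(7, -6)) = -1308 - (1 - 28)/(37 - 6*7) = -1308 - (-27)/(37 - 42) = -1308 - (-27)/(-5) = -1308 - (-1)*(-27)/5 = -1308 - 1*27/5 = -1308 - 27/5 = -6567/5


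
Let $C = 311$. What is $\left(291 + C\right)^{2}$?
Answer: $362404$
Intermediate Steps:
$\left(291 + C\right)^{2} = \left(291 + 311\right)^{2} = 602^{2} = 362404$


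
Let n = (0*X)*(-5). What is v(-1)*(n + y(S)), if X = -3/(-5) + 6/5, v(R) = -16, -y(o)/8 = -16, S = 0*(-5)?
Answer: -2048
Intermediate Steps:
S = 0
y(o) = 128 (y(o) = -8*(-16) = 128)
X = 9/5 (X = -3*(-⅕) + 6*(⅕) = ⅗ + 6/5 = 9/5 ≈ 1.8000)
n = 0 (n = (0*(9/5))*(-5) = 0*(-5) = 0)
v(-1)*(n + y(S)) = -16*(0 + 128) = -16*128 = -2048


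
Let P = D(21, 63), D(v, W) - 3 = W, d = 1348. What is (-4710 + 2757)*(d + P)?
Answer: -2761542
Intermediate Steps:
D(v, W) = 3 + W
P = 66 (P = 3 + 63 = 66)
(-4710 + 2757)*(d + P) = (-4710 + 2757)*(1348 + 66) = -1953*1414 = -2761542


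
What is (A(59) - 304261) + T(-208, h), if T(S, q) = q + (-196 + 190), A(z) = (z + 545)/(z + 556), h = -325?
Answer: -187323476/615 ≈ -3.0459e+5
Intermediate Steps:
A(z) = (545 + z)/(556 + z)
T(S, q) = -6 + q (T(S, q) = q - 6 = -6 + q)
(A(59) - 304261) + T(-208, h) = ((545 + 59)/(556 + 59) - 304261) + (-6 - 325) = (604/615 - 304261) - 331 = -187119911/615 - 331 = -187323476/615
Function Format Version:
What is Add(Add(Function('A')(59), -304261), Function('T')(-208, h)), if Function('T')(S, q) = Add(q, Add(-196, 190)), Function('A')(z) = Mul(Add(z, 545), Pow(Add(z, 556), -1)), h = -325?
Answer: Rational(-187323476, 615) ≈ -3.0459e+5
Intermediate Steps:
Function('A')(z) = Mul(Pow(Add(556, z), -1), Add(545, z)) (Function('A')(z) = Mul(Add(545, z), Pow(Add(556, z), -1)) = Mul(Pow(Add(556, z), -1), Add(545, z)))
Function('T')(S, q) = Add(-6, q) (Function('T')(S, q) = Add(q, -6) = Add(-6, q))
Add(Add(Function('A')(59), -304261), Function('T')(-208, h)) = Add(Add(Mul(Pow(Add(556, 59), -1), Add(545, 59)), -304261), Add(-6, -325)) = Add(Add(Mul(Pow(615, -1), 604), -304261), -331) = Add(Add(Mul(Rational(1, 615), 604), -304261), -331) = Add(Add(Rational(604, 615), -304261), -331) = Add(Rational(-187119911, 615), -331) = Rational(-187323476, 615)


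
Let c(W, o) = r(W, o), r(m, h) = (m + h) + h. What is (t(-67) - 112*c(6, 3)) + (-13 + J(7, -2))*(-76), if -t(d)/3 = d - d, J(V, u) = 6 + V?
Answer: -1344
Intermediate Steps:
r(m, h) = m + 2*h (r(m, h) = (h + m) + h = m + 2*h)
c(W, o) = W + 2*o
t(d) = 0 (t(d) = -3*(d - d) = -3*0 = 0)
(t(-67) - 112*c(6, 3)) + (-13 + J(7, -2))*(-76) = (0 - 112*(6 + 2*3)) + (-13 + (6 + 7))*(-76) = (0 - 112*(6 + 6)) + (-13 + 13)*(-76) = (0 - 112*12) + 0*(-76) = (0 - 1344) + 0 = -1344 + 0 = -1344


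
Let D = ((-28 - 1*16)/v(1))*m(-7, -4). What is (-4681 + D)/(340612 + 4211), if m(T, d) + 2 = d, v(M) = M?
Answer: -4417/344823 ≈ -0.012809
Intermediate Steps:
m(T, d) = -2 + d
D = 264 (D = ((-28 - 1*16)/1)*(-2 - 4) = (1*(-28 - 16))*(-6) = (1*(-44))*(-6) = -44*(-6) = 264)
(-4681 + D)/(340612 + 4211) = (-4681 + 264)/(340612 + 4211) = -4417/344823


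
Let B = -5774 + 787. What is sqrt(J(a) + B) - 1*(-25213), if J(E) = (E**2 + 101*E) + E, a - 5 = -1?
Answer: 25213 + 39*I*sqrt(3) ≈ 25213.0 + 67.55*I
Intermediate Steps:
a = 4 (a = 5 - 1 = 4)
B = -4987
J(E) = E**2 + 102*E
sqrt(J(a) + B) - 1*(-25213) = sqrt(4*(102 + 4) - 4987) - 1*(-25213) = sqrt(4*106 - 4987) + 25213 = sqrt(424 - 4987) + 25213 = sqrt(-4563) + 25213 = 39*I*sqrt(3) + 25213 = 25213 + 39*I*sqrt(3)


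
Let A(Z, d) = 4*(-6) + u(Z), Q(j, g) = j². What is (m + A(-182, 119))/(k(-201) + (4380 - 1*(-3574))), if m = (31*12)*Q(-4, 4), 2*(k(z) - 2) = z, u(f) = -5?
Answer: 11846/15711 ≈ 0.75399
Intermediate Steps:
k(z) = 2 + z/2
A(Z, d) = -29 (A(Z, d) = 4*(-6) - 5 = -24 - 5 = -29)
m = 5952 (m = (31*12)*(-4)² = 372*16 = 5952)
(m + A(-182, 119))/(k(-201) + (4380 - 1*(-3574))) = (5952 - 29)/((2 + (½)*(-201)) + (4380 - 1*(-3574))) = 5923/((2 - 201/2) + (4380 + 3574)) = 5923/(-197/2 + 7954) = 5923/(15711/2) = 5923*(2/15711) = 11846/15711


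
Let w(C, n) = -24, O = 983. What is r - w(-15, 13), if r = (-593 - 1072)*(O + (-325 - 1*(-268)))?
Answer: -1541766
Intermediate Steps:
r = -1541790 (r = (-593 - 1072)*(983 + (-325 - 1*(-268))) = -1665*(983 + (-325 + 268)) = -1665*(983 - 57) = -1665*926 = -1541790)
r - w(-15, 13) = -1541790 - 1*(-24) = -1541790 + 24 = -1541766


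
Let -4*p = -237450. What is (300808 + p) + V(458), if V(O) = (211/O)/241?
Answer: 19877449830/55189 ≈ 3.6017e+5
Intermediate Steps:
p = 118725/2 (p = -1/4*(-237450) = 118725/2 ≈ 59363.)
V(O) = 211/(241*O) (V(O) = (211/O)*(1/241) = 211/(241*O))
(300808 + p) + V(458) = (300808 + 118725/2) + (211/241)/458 = 720341/2 + (211/241)*(1/458) = 720341/2 + 211/110378 = 19877449830/55189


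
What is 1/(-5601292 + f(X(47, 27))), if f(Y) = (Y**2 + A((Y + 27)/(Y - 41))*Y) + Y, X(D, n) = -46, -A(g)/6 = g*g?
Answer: -2523/14126803894 ≈ -1.7860e-7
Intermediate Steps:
A(g) = -6*g**2 (A(g) = -6*g*g = -6*g**2)
f(Y) = Y + Y**2 - 6*Y*(27 + Y)**2/(-41 + Y)**2 (f(Y) = (Y**2 + (-6*(Y + 27)**2/(Y - 41)**2)*Y) + Y = (Y**2 + (-6*(27 + Y)**2/(-41 + Y)**2)*Y) + Y = (Y**2 - 6*Y*(27 + Y)**2/(-41 + Y)**2) + Y = Y + Y**2 - 6*Y*(27 + Y)**2/(-41 + Y)**2)
1/(-5601292 + f(X(47, 27))) = 1/(-5601292 + (-46 + (-46)**2 - 6*(-46)*(27 - 46)**2/(-41 - 46)**2)) = 1/(-5601292 + (-46 + 2116 - 6*(-46)*(-19)**2/(-87)**2)) = 1/(-5601292 + (-46 + 2116 - 6*(-46)*1/7569*361)) = 1/(-5601292 + (-46 + 2116 + 33212/2523)) = 1/(-5601292 + 5255822/2523) = 1/(-14126803894/2523) = -2523/14126803894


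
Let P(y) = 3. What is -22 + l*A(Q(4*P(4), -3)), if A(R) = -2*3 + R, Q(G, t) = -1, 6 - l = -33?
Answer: -295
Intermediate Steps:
l = 39 (l = 6 - 1*(-33) = 6 + 33 = 39)
A(R) = -6 + R
-22 + l*A(Q(4*P(4), -3)) = -22 + 39*(-6 - 1) = -22 + 39*(-7) = -22 - 273 = -295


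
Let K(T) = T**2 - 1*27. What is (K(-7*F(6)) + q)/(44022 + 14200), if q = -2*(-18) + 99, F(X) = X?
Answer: 936/29111 ≈ 0.032153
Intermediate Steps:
q = 135 (q = 36 + 99 = 135)
K(T) = -27 + T**2 (K(T) = T**2 - 27 = -27 + T**2)
(K(-7*F(6)) + q)/(44022 + 14200) = ((-27 + (-7*6)**2) + 135)/(44022 + 14200) = ((-27 + (-42)**2) + 135)/58222 = ((-27 + 1764) + 135)*(1/58222) = (1737 + 135)*(1/58222) = 1872*(1/58222) = 936/29111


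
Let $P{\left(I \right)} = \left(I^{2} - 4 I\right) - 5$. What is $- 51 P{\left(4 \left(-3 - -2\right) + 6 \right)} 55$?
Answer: $25245$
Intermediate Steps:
$P{\left(I \right)} = -5 + I^{2} - 4 I$
$- 51 P{\left(4 \left(-3 - -2\right) + 6 \right)} 55 = - 51 \left(-5 + \left(4 \left(-3 - -2\right) + 6\right)^{2} - 4 \left(4 \left(-3 - -2\right) + 6\right)\right) 55 = - 51 \left(-5 + \left(4 \left(-3 + 2\right) + 6\right)^{2} - 4 \left(4 \left(-3 + 2\right) + 6\right)\right) 55 = - 51 \left(-5 + \left(4 \left(-1\right) + 6\right)^{2} - 4 \left(4 \left(-1\right) + 6\right)\right) 55 = - 51 \left(-5 + \left(-4 + 6\right)^{2} - 4 \left(-4 + 6\right)\right) 55 = - 51 \left(-5 + 2^{2} - 8\right) 55 = - 51 \left(-5 + 4 - 8\right) 55 = \left(-51\right) \left(-9\right) 55 = 459 \cdot 55 = 25245$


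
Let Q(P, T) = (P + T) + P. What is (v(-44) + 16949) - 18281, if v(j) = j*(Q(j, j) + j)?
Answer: 6412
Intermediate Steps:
Q(P, T) = T + 2*P
v(j) = 4*j² (v(j) = j*((j + 2*j) + j) = j*(3*j + j) = j*(4*j) = 4*j²)
(v(-44) + 16949) - 18281 = (4*(-44)² + 16949) - 18281 = (4*1936 + 16949) - 18281 = (7744 + 16949) - 18281 = 24693 - 18281 = 6412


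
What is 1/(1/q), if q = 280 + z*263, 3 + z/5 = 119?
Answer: 152820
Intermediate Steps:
z = 580 (z = -15 + 5*119 = -15 + 595 = 580)
q = 152820 (q = 280 + 580*263 = 280 + 152540 = 152820)
1/(1/q) = 1/(1/152820) = 152820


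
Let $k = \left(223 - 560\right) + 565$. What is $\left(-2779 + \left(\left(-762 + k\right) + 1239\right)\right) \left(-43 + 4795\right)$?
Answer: $-9855648$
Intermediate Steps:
$k = 228$ ($k = -337 + 565 = 228$)
$\left(-2779 + \left(\left(-762 + k\right) + 1239\right)\right) \left(-43 + 4795\right) = \left(-2779 + \left(\left(-762 + 228\right) + 1239\right)\right) \left(-43 + 4795\right) = \left(-2779 + \left(-534 + 1239\right)\right) 4752 = \left(-2779 + 705\right) 4752 = \left(-2074\right) 4752 = -9855648$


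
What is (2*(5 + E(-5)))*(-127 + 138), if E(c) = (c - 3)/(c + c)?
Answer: 638/5 ≈ 127.60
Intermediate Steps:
E(c) = (-3 + c)/(2*c) (E(c) = (-3 + c)/((2*c)) = (-3 + c)*(1/(2*c)) = (-3 + c)/(2*c))
(2*(5 + E(-5)))*(-127 + 138) = (2*(5 + (½)*(-3 - 5)/(-5)))*(-127 + 138) = (2*(5 + (½)*(-⅕)*(-8)))*11 = (2*(5 + ⅘))*11 = (2*(29/5))*11 = (58/5)*11 = 638/5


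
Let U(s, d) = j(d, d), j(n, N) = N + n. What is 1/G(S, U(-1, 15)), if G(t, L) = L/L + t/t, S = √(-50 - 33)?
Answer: ½ ≈ 0.50000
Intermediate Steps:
S = I*√83 (S = √(-83) = I*√83 ≈ 9.1104*I)
U(s, d) = 2*d (U(s, d) = d + d = 2*d)
G(t, L) = 2 (G(t, L) = 1 + 1 = 2)
1/G(S, U(-1, 15)) = 1/2 = ½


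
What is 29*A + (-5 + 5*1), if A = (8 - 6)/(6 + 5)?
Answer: 58/11 ≈ 5.2727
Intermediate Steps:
A = 2/11 ≈ 0.18182
29*A + (-5 + 5*1) = 29*(2/11) + (-5 + 5*1) = 58/11 + (-5 + 5) = 58/11 + 0 = 58/11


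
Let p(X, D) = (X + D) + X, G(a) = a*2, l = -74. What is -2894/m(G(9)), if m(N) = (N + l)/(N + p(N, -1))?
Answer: 76691/28 ≈ 2739.0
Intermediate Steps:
G(a) = 2*a
p(X, D) = D + 2*X (p(X, D) = (D + X) + X = D + 2*X)
m(N) = (-74 + N)/(-1 + 3*N) (m(N) = (N - 74)/(N + (-1 + 2*N)) = (-74 + N)/(-1 + 3*N))
-2894/m(G(9)) = -2894*(-1 + 3*(2*9))/(-74 + 2*9) = -2894*(-1 + 3*18)/(-74 + 18) = -2894/(-56/(-1 + 54)) = -2894/(-56/53) = -2894*(-53/56) = 76691/28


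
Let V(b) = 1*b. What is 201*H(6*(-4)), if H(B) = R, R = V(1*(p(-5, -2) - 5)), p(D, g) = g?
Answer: -1407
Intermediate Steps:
V(b) = b
R = -7 (R = 1*(-2 - 5) = 1*(-7) = -7)
H(B) = -7
201*H(6*(-4)) = 201*(-7) = -1407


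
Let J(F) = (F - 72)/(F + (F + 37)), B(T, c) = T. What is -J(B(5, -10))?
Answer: 67/47 ≈ 1.4255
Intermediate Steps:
J(F) = (-72 + F)/(37 + 2*F) (J(F) = (-72 + F)/(F + (37 + F)) = (-72 + F)/(37 + 2*F))
-J(B(5, -10)) = -(-72 + 5)/(37 + 2*5) = -(-67)/(37 + 10) = -(-67)/47 = -1*(-67/47) = 67/47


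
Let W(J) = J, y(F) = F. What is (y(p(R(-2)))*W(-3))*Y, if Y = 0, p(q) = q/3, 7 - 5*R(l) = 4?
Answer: 0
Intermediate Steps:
R(l) = 3/5 (R(l) = 7/5 - 1/5*4 = 7/5 - 4/5 = 3/5)
p(q) = q/3 (p(q) = q*(1/3) = q/3)
(y(p(R(-2)))*W(-3))*Y = (((1/3)*(3/5))*(-3))*0 = ((1/5)*(-3))*0 = -3/5*0 = 0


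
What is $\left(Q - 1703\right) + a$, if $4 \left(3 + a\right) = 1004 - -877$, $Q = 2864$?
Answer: $\frac{6513}{4} \approx 1628.3$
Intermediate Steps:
$a = \frac{1869}{4}$ ($a = -3 + \frac{1004 - -877}{4} = -3 + \frac{1004 + 877}{4} = -3 + \frac{1}{4} \cdot 1881 = -3 + \frac{1881}{4} = \frac{1869}{4} \approx 467.25$)
$\left(Q - 1703\right) + a = \left(2864 - 1703\right) + \frac{1869}{4} = 1161 + \frac{1869}{4} = \frac{6513}{4}$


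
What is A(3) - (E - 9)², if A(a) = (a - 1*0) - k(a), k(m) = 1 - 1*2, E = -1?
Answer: -96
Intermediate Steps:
k(m) = -1 (k(m) = 1 - 2 = -1)
A(a) = 1 + a (A(a) = (a - 1*0) - 1*(-1) = (a + 0) + 1 = a + 1 = 1 + a)
A(3) - (E - 9)² = (1 + 3) - (-1 - 9)² = 4 - 1*(-10)² = 4 - 1*100 = 4 - 100 = -96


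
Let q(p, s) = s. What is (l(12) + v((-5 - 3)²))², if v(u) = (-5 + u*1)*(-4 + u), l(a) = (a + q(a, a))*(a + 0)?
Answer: 14653584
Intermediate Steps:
l(a) = 2*a² (l(a) = (a + a)*(a + 0) = (2*a)*a = 2*a²)
v(u) = (-5 + u)*(-4 + u)
(l(12) + v((-5 - 3)²))² = (2*12² + (20 + ((-5 - 3)²)² - 9*(-5 - 3)²))² = (2*144 + (20 + ((-8)²)² - 9*(-8)²))² = (288 + (20 + 64² - 9*64))² = (288 + (20 + 4096 - 576))² = (288 + 3540)² = 3828² = 14653584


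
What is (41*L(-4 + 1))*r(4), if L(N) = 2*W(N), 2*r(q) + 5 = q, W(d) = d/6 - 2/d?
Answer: -41/6 ≈ -6.8333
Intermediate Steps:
W(d) = -2/d + d/6 (W(d) = d*(⅙) - 2/d = d/6 - 2/d = -2/d + d/6)
r(q) = -5/2 + q/2
L(N) = -4/N + N/3 (L(N) = 2*(-2/N + N/6) = -4/N + N/3)
(41*L(-4 + 1))*r(4) = (41*(-4/(-4 + 1) + (-4 + 1)/3))*(-5/2 + (½)*4) = (41*(-4/(-3) + (⅓)*(-3)))*(-5/2 + 2) = (41*(-4*(-⅓) - 1))*(-½) = (41*(4/3 - 1))*(-½) = (41*(⅓))*(-½) = (41/3)*(-½) = -41/6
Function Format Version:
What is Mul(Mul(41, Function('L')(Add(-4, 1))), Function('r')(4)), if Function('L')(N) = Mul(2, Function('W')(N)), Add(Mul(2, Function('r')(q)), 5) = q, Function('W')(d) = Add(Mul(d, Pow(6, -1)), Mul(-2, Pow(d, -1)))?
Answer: Rational(-41, 6) ≈ -6.8333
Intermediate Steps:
Function('W')(d) = Add(Mul(-2, Pow(d, -1)), Mul(Rational(1, 6), d)) (Function('W')(d) = Add(Mul(d, Rational(1, 6)), Mul(-2, Pow(d, -1))) = Add(Mul(Rational(1, 6), d), Mul(-2, Pow(d, -1))) = Add(Mul(-2, Pow(d, -1)), Mul(Rational(1, 6), d)))
Function('r')(q) = Add(Rational(-5, 2), Mul(Rational(1, 2), q))
Function('L')(N) = Add(Mul(-4, Pow(N, -1)), Mul(Rational(1, 3), N)) (Function('L')(N) = Mul(2, Add(Mul(-2, Pow(N, -1)), Mul(Rational(1, 6), N))) = Add(Mul(-4, Pow(N, -1)), Mul(Rational(1, 3), N)))
Mul(Mul(41, Function('L')(Add(-4, 1))), Function('r')(4)) = Mul(Mul(41, Add(Mul(-4, Pow(Add(-4, 1), -1)), Mul(Rational(1, 3), Add(-4, 1)))), Add(Rational(-5, 2), Mul(Rational(1, 2), 4))) = Mul(Mul(41, Add(Mul(-4, Pow(-3, -1)), Mul(Rational(1, 3), -3))), Add(Rational(-5, 2), 2)) = Mul(Mul(41, Add(Mul(-4, Rational(-1, 3)), -1)), Rational(-1, 2)) = Mul(Mul(41, Add(Rational(4, 3), -1)), Rational(-1, 2)) = Mul(Mul(41, Rational(1, 3)), Rational(-1, 2)) = Mul(Rational(41, 3), Rational(-1, 2)) = Rational(-41, 6)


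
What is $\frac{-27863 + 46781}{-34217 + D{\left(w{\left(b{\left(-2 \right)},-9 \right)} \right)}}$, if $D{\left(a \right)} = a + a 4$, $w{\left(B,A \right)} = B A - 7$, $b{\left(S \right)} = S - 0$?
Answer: $- \frac{9459}{17081} \approx -0.55377$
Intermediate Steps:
$b{\left(S \right)} = S$ ($b{\left(S \right)} = S + 0 = S$)
$w{\left(B,A \right)} = -7 + A B$ ($w{\left(B,A \right)} = A B - 7 = -7 + A B$)
$D{\left(a \right)} = 5 a$ ($D{\left(a \right)} = a + 4 a = 5 a$)
$\frac{-27863 + 46781}{-34217 + D{\left(w{\left(b{\left(-2 \right)},-9 \right)} \right)}} = \frac{-27863 + 46781}{-34217 + 5 \left(-7 - -18\right)} = \frac{18918}{-34217 + 5 \left(-7 + 18\right)} = \frac{18918}{-34217 + 5 \cdot 11} = \frac{18918}{-34217 + 55} = \frac{18918}{-34162} = 18918 \left(- \frac{1}{34162}\right) = - \frac{9459}{17081}$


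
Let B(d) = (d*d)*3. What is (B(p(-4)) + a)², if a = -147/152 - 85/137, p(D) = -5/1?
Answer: 2337049045081/433638976 ≈ 5389.4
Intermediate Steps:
p(D) = -5 (p(D) = -5*1 = -5)
B(d) = 3*d² (B(d) = d²*3 = 3*d²)
a = -33059/20824 (a = -147*1/152 - 85*1/137 = -147/152 - 85/137 = -33059/20824 ≈ -1.5875)
(B(p(-4)) + a)² = (3*(-5)² - 33059/20824)² = (3*25 - 33059/20824)² = (75 - 33059/20824)² = (1528741/20824)² = 2337049045081/433638976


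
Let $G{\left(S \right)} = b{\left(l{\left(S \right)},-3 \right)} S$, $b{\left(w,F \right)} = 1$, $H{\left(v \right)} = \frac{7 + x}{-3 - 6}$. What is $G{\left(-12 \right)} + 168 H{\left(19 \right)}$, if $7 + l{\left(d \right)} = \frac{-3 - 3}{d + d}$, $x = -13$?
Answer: $100$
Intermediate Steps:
$l{\left(d \right)} = -7 - \frac{3}{d}$ ($l{\left(d \right)} = -7 + \frac{-3 - 3}{d + d} = -7 - \frac{6}{2 d} = -7 - 6 \frac{1}{2 d} = -7 - \frac{3}{d}$)
$H{\left(v \right)} = \frac{2}{3}$ ($H{\left(v \right)} = \frac{7 - 13}{-3 - 6} = - \frac{6}{-9} = \left(-6\right) \left(- \frac{1}{9}\right) = \frac{2}{3}$)
$G{\left(S \right)} = S$ ($G{\left(S \right)} = 1 S = S$)
$G{\left(-12 \right)} + 168 H{\left(19 \right)} = -12 + 168 \cdot \frac{2}{3} = -12 + 112 = 100$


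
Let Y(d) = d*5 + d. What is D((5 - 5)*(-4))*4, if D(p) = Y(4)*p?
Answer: 0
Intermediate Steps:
Y(d) = 6*d (Y(d) = 5*d + d = 6*d)
D(p) = 24*p (D(p) = (6*4)*p = 24*p)
D((5 - 5)*(-4))*4 = (24*((5 - 5)*(-4)))*4 = (24*(0*(-4)))*4 = (24*0)*4 = 0*4 = 0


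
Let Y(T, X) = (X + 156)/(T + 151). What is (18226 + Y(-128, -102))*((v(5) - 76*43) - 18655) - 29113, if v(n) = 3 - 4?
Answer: -9192350447/23 ≈ -3.9967e+8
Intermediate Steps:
v(n) = -1
Y(T, X) = (156 + X)/(151 + T)
(18226 + Y(-128, -102))*((v(5) - 76*43) - 18655) - 29113 = (18226 + (156 - 102)/(151 - 128))*((-1 - 76*43) - 18655) - 29113 = (18226 + 54/23)*((-1 - 3268) - 18655) - 29113 = (18226 + (1/23)*54)*(-3269 - 18655) - 29113 = (18226 + 54/23)*(-21924) - 29113 = (419252/23)*(-21924) - 29113 = -9191680848/23 - 29113 = -9192350447/23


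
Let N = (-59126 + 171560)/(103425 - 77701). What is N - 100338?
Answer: -1290491139/12862 ≈ -1.0033e+5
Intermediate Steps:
N = 56217/12862 (N = 112434/25724 = 112434*(1/25724) = 56217/12862 ≈ 4.3708)
N - 100338 = 56217/12862 - 100338 = -1290491139/12862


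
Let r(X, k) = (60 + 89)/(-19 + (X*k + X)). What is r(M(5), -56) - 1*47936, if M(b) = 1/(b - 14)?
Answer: -5561917/116 ≈ -47948.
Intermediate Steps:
M(b) = 1/(-14 + b)
r(X, k) = 149/(-19 + X + X*k) (r(X, k) = 149/(-19 + (X + X*k)) = 149/(-19 + X + X*k))
r(M(5), -56) - 1*47936 = 149/(-19 + 1/(-14 + 5) - 56/(-14 + 5)) - 1*47936 = 149/(-19 + 1/(-9) - 56/(-9)) - 47936 = 149/(-19 - 1/9 - 1/9*(-56)) - 47936 = 149/(-19 - 1/9 + 56/9) - 47936 = 149/(-116/9) - 47936 = 149*(-9/116) - 47936 = -1341/116 - 47936 = -5561917/116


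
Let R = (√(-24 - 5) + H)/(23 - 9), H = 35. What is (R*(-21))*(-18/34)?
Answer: 945/34 + 27*I*√29/34 ≈ 27.794 + 4.2765*I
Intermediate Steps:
R = 5/2 + I*√29/14 (R = (√(-24 - 5) + 35)/(23 - 9) = (√(-29) + 35)/14 = (I*√29 + 35)*(1/14) = (35 + I*√29)*(1/14) = 5/2 + I*√29/14 ≈ 2.5 + 0.38465*I)
(R*(-21))*(-18/34) = ((5/2 + I*√29/14)*(-21))*(-18/34) = (-105/2 - 3*I*√29/2)*(-18*1/34) = (-105/2 - 3*I*√29/2)*(-9/17) = 945/34 + 27*I*√29/34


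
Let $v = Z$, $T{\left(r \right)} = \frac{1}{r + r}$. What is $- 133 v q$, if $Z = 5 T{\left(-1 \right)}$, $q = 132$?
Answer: $43890$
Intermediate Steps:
$T{\left(r \right)} = \frac{1}{2 r}$
$Z = - \frac{5}{2}$ ($Z = 5 \frac{1}{2 \left(-1\right)} = 5 \cdot \frac{1}{2} \left(-1\right) = 5 \left(- \frac{1}{2}\right) = - \frac{5}{2} \approx -2.5$)
$v = - \frac{5}{2} \approx -2.5$
$- 133 v q = \left(-133\right) \left(- \frac{5}{2}\right) 132 = \frac{665}{2} \cdot 132 = 43890$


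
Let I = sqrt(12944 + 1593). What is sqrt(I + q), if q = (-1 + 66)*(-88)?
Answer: sqrt(-5720 + sqrt(14537)) ≈ 74.829*I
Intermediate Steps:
q = -5720 (q = 65*(-88) = -5720)
I = sqrt(14537) ≈ 120.57
sqrt(I + q) = sqrt(sqrt(14537) - 5720) = sqrt(-5720 + sqrt(14537))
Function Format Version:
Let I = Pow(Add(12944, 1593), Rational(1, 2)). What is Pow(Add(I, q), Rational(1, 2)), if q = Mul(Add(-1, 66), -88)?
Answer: Pow(Add(-5720, Pow(14537, Rational(1, 2))), Rational(1, 2)) ≈ Mul(74.829, I)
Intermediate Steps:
q = -5720 (q = Mul(65, -88) = -5720)
I = Pow(14537, Rational(1, 2)) ≈ 120.57
Pow(Add(I, q), Rational(1, 2)) = Pow(Add(Pow(14537, Rational(1, 2)), -5720), Rational(1, 2)) = Pow(Add(-5720, Pow(14537, Rational(1, 2))), Rational(1, 2))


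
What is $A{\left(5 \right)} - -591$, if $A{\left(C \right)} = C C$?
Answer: $616$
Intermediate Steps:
$A{\left(C \right)} = C^{2}$
$A{\left(5 \right)} - -591 = 5^{2} - -591 = 25 + 591 = 616$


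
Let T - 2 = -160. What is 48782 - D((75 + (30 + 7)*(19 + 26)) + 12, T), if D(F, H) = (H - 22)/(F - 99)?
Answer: 26878942/551 ≈ 48782.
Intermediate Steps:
T = -158 (T = 2 - 160 = -158)
D(F, H) = (-22 + H)/(-99 + F)
48782 - D((75 + (30 + 7)*(19 + 26)) + 12, T) = 48782 - (-22 - 158)/(-99 + ((75 + (30 + 7)*(19 + 26)) + 12)) = 48782 - (-180)/(-99 + ((75 + 37*45) + 12)) = 48782 - (-180)/(-99 + ((75 + 1665) + 12)) = 48782 - (-180)/(-99 + (1740 + 12)) = 48782 - (-180)/(-99 + 1752) = 48782 - (-180)/1653 = 48782 - 1*(-60/551) = 48782 + 60/551 = 26878942/551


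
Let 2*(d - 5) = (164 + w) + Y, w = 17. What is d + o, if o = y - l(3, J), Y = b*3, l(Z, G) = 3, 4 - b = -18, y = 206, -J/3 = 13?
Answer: 663/2 ≈ 331.50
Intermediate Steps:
J = -39 (J = -3*13 = -39)
b = 22 (b = 4 - 1*(-18) = 4 + 18 = 22)
Y = 66 (Y = 22*3 = 66)
d = 257/2 (d = 5 + ((164 + 17) + 66)/2 = 5 + (181 + 66)/2 = 5 + (½)*247 = 5 + 247/2 = 257/2 ≈ 128.50)
o = 203 (o = 206 - 1*3 = 206 - 3 = 203)
d + o = 257/2 + 203 = 663/2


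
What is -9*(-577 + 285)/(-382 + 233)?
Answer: -2628/149 ≈ -17.638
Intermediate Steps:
-9*(-577 + 285)/(-382 + 233) = -(-2628)/(-149) = -(-2628)*(-1)/149 = -9*292/149 = -2628/149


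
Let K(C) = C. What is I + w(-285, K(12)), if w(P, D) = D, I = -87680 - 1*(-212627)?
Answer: 124959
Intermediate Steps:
I = 124947 (I = -87680 + 212627 = 124947)
I + w(-285, K(12)) = 124947 + 12 = 124959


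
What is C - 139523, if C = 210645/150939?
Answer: -75481188/541 ≈ -1.3952e+5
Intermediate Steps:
C = 755/541 (C = 210645*(1/150939) = 755/541 ≈ 1.3956)
C - 139523 = 755/541 - 139523 = -75481188/541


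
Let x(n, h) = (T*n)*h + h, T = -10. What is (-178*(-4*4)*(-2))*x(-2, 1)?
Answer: -119616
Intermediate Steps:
x(n, h) = h - 10*h*n (x(n, h) = (-10*n)*h + h = -10*h*n + h = h - 10*h*n)
(-178*(-4*4)*(-2))*x(-2, 1) = (-178*(-4*4)*(-2))*(1*(1 - 10*(-2))) = (-(-2848)*(-2))*(1*(1 + 20)) = (-178*32)*(1*21) = -5696*21 = -119616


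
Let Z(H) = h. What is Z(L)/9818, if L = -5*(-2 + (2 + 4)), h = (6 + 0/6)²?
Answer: 18/4909 ≈ 0.0036667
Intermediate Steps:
h = 36 (h = (6 + 0*(⅙))² = (6 + 0)² = 6² = 36)
L = -20 (L = -5*(-2 + 6) = -5*4 = -20)
Z(H) = 36
Z(L)/9818 = 36/9818 = 36*(1/9818) = 18/4909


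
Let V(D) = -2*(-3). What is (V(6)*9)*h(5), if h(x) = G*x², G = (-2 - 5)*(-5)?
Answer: 47250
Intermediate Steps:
G = 35 (G = -7*(-5) = 35)
V(D) = 6
h(x) = 35*x²
(V(6)*9)*h(5) = (6*9)*(35*5²) = 54*(35*25) = 54*875 = 47250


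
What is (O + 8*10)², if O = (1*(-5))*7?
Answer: 2025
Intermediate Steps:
O = -35 (O = -5*7 = -35)
(O + 8*10)² = (-35 + 8*10)² = (-35 + 80)² = 45² = 2025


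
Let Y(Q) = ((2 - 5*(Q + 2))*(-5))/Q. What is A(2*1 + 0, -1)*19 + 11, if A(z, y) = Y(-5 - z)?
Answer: 2642/7 ≈ 377.43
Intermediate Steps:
Y(Q) = (40 + 25*Q)/Q (Y(Q) = ((2 - 5*(2 + Q))*(-5))/Q = ((2 + (-10 - 5*Q))*(-5))/Q = ((-8 - 5*Q)*(-5))/Q = (40 + 25*Q)/Q)
A(z, y) = 25 + 40/(-5 - z)
A(2*1 + 0, -1)*19 + 11 = (5*(17 + 5*(2*1 + 0))/(5 + (2*1 + 0)))*19 + 11 = (5*(17 + 5*(2 + 0))/(5 + (2 + 0)))*19 + 11 = (5*(17 + 5*2)/(5 + 2))*19 + 11 = (5*(17 + 10)/7)*19 + 11 = (5*(⅐)*27)*19 + 11 = (135/7)*19 + 11 = 2565/7 + 11 = 2642/7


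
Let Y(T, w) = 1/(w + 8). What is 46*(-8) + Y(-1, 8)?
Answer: -5887/16 ≈ -367.94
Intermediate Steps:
Y(T, w) = 1/(8 + w)
46*(-8) + Y(-1, 8) = 46*(-8) + 1/(8 + 8) = -368 + 1/16 = -5887/16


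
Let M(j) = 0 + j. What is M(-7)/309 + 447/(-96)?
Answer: -46265/9888 ≈ -4.6789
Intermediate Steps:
M(j) = j
M(-7)/309 + 447/(-96) = -7/309 + 447/(-96) = -7*1/309 + 447*(-1/96) = -7/309 - 149/32 = -46265/9888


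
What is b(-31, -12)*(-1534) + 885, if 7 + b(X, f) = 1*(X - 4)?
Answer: 65313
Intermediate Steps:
b(X, f) = -11 + X (b(X, f) = -7 + 1*(X - 4) = -7 + 1*(-4 + X) = -7 + (-4 + X) = -11 + X)
b(-31, -12)*(-1534) + 885 = (-11 - 31)*(-1534) + 885 = -42*(-1534) + 885 = 64428 + 885 = 65313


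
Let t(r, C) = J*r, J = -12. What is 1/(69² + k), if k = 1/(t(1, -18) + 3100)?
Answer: 3088/14701969 ≈ 0.00021004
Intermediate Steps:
t(r, C) = -12*r
k = 1/3088 (k = 1/(-12*1 + 3100) = 1/(-12 + 3100) = 1/3088 ≈ 0.00032383)
1/(69² + k) = 1/(69² + 1/3088) = 1/(4761 + 1/3088) = 1/(14701969/3088) = 3088/14701969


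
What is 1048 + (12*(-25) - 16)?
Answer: 732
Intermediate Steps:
1048 + (12*(-25) - 16) = 1048 + (-300 - 16) = 1048 - 316 = 732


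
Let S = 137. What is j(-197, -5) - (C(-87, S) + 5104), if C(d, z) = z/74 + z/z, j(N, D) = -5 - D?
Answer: -377907/74 ≈ -5106.9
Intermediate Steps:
C(d, z) = 1 + z/74 (C(d, z) = z*(1/74) + 1 = z/74 + 1 = 1 + z/74)
j(-197, -5) - (C(-87, S) + 5104) = (-5 - 1*(-5)) - ((1 + (1/74)*137) + 5104) = (-5 + 5) - ((1 + 137/74) + 5104) = 0 - (211/74 + 5104) = 0 - 1*377907/74 = 0 - 377907/74 = -377907/74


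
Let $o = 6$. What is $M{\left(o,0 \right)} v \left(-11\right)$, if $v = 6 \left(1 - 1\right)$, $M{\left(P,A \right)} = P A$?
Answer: $0$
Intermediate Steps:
$M{\left(P,A \right)} = A P$
$v = 0$ ($v = 6 \cdot 0 = 0$)
$M{\left(o,0 \right)} v \left(-11\right) = 0 \cdot 6 \cdot 0 \left(-11\right) = 0 \cdot 0 \left(-11\right) = 0 \left(-11\right) = 0$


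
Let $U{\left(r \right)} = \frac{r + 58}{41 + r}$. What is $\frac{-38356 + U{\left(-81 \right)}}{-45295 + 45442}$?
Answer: $- \frac{1534217}{5880} \approx -260.92$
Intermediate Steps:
$U{\left(r \right)} = \frac{58 + r}{41 + r}$
$\frac{-38356 + U{\left(-81 \right)}}{-45295 + 45442} = \frac{-38356 + \frac{58 - 81}{41 - 81}}{-45295 + 45442} = \frac{-38356 + \frac{1}{-40} \left(-23\right)}{147} = \left(-38356 - - \frac{23}{40}\right) \frac{1}{147} = \left(-38356 + \frac{23}{40}\right) \frac{1}{147} = \left(- \frac{1534217}{40}\right) \frac{1}{147} = - \frac{1534217}{5880}$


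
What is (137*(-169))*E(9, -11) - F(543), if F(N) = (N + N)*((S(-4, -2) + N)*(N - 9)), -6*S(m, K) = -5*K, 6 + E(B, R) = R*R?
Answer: -316594787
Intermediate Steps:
E(B, R) = -6 + R² (E(B, R) = -6 + R*R = -6 + R²)
S(m, K) = 5*K/6 (S(m, K) = -(-5)*K/6 = 5*K/6)
F(N) = 2*N*(-9 + N)*(-5/3 + N) (F(N) = (N + N)*(((⅚)*(-2) + N)*(N - 9)) = (2*N)*((-5/3 + N)*(-9 + N)) = (2*N)*((-9 + N)*(-5/3 + N)) = 2*N*(-9 + N)*(-5/3 + N))
(137*(-169))*E(9, -11) - F(543) = (137*(-169))*(-6 + (-11)²) - 2*543*(45 - 32*543 + 3*543²)/3 = -23153*(-6 + 121) - 2*543*(45 - 17376 + 3*294849)/3 = -23153*115 - 2*543*(45 - 17376 + 884547)/3 = -2662595 - 2*543*867216/3 = -2662595 - 1*313932192 = -2662595 - 313932192 = -316594787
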